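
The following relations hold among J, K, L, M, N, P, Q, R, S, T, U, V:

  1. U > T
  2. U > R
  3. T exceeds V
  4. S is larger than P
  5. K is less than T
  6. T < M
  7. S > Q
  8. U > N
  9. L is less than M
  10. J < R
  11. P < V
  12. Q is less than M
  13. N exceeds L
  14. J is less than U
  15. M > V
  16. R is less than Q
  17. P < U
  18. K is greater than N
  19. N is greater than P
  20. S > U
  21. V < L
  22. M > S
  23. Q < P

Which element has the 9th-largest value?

P

Piecing the relations together gives one ordering: J < R < Q < P < V < L < N < K < T < U < S < M.
The 9th largest is P.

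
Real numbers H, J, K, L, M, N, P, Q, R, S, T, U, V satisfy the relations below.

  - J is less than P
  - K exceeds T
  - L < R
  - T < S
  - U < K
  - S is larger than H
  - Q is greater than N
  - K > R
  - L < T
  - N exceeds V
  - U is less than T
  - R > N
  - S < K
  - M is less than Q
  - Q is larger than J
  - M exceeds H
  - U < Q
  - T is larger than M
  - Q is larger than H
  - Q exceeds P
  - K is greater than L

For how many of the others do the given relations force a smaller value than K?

9

Directly below K: L, R, U, T, S.
One step further: H, N, M (8 so far).
One step further: V (9 so far).
No other element is forced below K by the given relations, so the count is 9.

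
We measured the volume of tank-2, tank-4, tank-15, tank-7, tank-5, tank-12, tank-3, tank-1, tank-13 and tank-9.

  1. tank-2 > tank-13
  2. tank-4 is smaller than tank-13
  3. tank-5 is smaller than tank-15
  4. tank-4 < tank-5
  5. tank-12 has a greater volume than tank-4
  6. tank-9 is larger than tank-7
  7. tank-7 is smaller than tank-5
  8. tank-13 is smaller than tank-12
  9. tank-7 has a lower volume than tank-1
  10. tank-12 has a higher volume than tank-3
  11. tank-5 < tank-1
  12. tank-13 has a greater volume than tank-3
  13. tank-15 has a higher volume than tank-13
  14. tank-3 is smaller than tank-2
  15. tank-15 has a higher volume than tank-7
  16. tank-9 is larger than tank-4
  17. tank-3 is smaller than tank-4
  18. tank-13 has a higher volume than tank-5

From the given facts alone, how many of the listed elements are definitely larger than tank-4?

From tank-4 the given relations immediately reach tank-5, tank-13, tank-12, tank-9.
From those, tank-1, tank-15, tank-2 — 7 in total.
Nothing else is reachable above tank-4; 7 in all.

7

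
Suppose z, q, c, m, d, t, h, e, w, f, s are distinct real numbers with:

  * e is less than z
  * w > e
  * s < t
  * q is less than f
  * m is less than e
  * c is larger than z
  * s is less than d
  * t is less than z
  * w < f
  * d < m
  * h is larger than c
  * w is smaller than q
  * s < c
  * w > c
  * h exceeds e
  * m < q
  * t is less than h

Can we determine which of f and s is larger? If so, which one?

f

Link the given pairs in sequence: s < d; d < m; m < e; e < z; z < c; c < w; w < q; q < f.
Chaining these gives s < d < m < e < z < c < w < q < f.
So f is larger.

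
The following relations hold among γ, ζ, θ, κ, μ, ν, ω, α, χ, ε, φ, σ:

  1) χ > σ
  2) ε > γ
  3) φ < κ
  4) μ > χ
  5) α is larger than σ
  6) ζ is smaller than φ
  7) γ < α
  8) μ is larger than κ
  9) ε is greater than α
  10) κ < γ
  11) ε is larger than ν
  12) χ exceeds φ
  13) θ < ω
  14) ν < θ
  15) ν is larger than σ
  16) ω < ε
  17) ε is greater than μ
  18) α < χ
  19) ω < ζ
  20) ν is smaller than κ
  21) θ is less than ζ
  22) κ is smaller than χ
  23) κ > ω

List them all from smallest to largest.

σ < ν < θ < ω < ζ < φ < κ < γ < α < χ < μ < ε

The consecutive links are each given: σ < ν; ν < θ; θ < ω; ω < ζ; ζ < φ; φ < κ; κ < γ; γ < α; α < χ; χ < μ; μ < ε.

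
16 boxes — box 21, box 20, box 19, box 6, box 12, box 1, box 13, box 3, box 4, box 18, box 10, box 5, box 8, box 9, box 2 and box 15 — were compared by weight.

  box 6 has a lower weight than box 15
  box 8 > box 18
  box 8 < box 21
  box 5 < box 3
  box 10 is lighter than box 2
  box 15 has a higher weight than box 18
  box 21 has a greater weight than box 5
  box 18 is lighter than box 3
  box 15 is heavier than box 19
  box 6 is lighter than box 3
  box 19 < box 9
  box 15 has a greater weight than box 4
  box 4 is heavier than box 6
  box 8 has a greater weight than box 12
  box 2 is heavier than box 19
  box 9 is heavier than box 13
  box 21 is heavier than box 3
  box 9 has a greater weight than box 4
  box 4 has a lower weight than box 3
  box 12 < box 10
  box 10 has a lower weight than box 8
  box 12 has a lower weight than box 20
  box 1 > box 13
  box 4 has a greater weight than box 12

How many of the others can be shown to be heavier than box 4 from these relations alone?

The elements the relations force above box 4 are box 3, box 15, box 9, box 21 — no chain reaches any other.
That is 4.

4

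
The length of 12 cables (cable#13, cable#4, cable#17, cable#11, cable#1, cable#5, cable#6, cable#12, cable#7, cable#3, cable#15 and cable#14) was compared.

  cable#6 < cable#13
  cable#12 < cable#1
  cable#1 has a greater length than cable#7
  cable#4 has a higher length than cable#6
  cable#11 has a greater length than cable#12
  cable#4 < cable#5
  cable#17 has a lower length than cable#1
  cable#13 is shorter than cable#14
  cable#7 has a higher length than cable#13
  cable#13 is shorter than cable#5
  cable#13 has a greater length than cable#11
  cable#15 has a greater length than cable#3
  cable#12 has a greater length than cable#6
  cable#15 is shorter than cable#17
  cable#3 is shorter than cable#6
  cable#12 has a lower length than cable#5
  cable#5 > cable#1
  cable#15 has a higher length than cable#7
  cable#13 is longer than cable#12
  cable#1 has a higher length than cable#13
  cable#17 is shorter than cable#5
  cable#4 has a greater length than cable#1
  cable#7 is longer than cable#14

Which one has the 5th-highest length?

Piecing the relations together gives one ordering: cable#3 < cable#6 < cable#12 < cable#11 < cable#13 < cable#14 < cable#7 < cable#15 < cable#17 < cable#1 < cable#4 < cable#5.
Counting 5 from the largest end gives cable#15.

cable#15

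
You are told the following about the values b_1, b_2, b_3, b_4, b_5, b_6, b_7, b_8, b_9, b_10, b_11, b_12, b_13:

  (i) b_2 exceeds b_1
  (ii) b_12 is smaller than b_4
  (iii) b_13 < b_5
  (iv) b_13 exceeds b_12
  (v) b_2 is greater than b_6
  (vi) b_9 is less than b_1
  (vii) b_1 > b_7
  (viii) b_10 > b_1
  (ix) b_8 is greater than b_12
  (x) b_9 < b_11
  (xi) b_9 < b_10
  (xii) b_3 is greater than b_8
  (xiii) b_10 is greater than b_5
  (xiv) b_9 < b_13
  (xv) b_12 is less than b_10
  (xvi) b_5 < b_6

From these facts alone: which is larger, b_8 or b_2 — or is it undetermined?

Following every chain through b_8: above b_8 we get b_3; below b_8 we get b_12.
b_2 is not reached, and no chain runs the other way from b_2 to b_8.
So the given relations leave the order of b_8 and b_2 undetermined.

undetermined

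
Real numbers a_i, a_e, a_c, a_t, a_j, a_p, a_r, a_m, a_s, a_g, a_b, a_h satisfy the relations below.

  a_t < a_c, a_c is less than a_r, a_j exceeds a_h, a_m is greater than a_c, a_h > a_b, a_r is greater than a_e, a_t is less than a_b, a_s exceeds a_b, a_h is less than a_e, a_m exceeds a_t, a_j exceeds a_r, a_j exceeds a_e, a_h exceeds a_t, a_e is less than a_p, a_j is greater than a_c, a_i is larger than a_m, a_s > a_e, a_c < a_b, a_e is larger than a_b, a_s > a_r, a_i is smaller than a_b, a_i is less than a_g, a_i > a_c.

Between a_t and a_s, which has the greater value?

a_s

a_t < a_c and a_c < a_m give a_t < a_m.
With a_m < a_i: a_t < a_c < a_m < a_i.
Then a_i < a_b extends the chain to a_b.
Then a_b < a_h extends the chain to a_h.
Then a_h < a_e extends the chain to a_e.
With a_e < a_r: a_t < a_c < a_m < a_i < a_b < a_h < a_e < a_r.
Then a_r < a_s extends the chain to a_s.
So a_t < a_s; a_s is the larger of the two.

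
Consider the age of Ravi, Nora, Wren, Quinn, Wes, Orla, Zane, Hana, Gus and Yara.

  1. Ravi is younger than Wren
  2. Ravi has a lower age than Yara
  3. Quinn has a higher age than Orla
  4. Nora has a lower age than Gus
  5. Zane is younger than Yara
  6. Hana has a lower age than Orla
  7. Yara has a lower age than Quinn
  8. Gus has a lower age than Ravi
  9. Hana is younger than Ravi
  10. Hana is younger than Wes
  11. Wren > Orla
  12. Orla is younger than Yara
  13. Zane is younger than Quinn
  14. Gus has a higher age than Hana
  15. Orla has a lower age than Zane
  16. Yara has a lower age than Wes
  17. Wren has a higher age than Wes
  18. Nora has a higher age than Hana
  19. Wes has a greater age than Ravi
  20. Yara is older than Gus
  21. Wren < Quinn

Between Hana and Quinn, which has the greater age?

Link the given pairs in sequence: Hana < Gus; Gus < Ravi; Ravi < Yara; Yara < Wes; Wes < Wren; Wren < Quinn.
Chaining these gives Hana < Gus < Ravi < Yara < Wes < Wren < Quinn.
So Hana < Quinn; Quinn is the older of the two.

Quinn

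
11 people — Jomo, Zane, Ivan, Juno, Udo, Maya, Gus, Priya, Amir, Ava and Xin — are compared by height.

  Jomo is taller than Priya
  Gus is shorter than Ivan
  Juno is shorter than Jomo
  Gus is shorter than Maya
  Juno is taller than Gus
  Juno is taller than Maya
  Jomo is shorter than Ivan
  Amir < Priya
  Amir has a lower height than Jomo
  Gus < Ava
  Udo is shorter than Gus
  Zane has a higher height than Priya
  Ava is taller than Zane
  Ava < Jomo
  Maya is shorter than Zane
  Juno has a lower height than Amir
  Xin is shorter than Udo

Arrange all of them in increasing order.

Each adjacent pair is fixed by a given relation: Xin < Udo; Udo < Gus; Gus < Maya; Maya < Juno; Juno < Amir; Amir < Priya; Priya < Zane; Zane < Ava; Ava < Jomo; Jomo < Ivan. Chaining them end to end gives the full order.

Xin < Udo < Gus < Maya < Juno < Amir < Priya < Zane < Ava < Jomo < Ivan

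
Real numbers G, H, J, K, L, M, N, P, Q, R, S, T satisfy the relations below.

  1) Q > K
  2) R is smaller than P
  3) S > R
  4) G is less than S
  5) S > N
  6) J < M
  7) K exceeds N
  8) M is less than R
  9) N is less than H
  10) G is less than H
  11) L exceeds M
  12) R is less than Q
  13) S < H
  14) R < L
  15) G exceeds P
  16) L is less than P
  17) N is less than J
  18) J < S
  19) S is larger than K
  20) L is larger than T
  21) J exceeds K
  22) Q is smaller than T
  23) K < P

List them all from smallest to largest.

The consecutive links are each given: N < K; K < J; J < M; M < R; R < Q; Q < T; T < L; L < P; P < G; G < S; S < H.

N < K < J < M < R < Q < T < L < P < G < S < H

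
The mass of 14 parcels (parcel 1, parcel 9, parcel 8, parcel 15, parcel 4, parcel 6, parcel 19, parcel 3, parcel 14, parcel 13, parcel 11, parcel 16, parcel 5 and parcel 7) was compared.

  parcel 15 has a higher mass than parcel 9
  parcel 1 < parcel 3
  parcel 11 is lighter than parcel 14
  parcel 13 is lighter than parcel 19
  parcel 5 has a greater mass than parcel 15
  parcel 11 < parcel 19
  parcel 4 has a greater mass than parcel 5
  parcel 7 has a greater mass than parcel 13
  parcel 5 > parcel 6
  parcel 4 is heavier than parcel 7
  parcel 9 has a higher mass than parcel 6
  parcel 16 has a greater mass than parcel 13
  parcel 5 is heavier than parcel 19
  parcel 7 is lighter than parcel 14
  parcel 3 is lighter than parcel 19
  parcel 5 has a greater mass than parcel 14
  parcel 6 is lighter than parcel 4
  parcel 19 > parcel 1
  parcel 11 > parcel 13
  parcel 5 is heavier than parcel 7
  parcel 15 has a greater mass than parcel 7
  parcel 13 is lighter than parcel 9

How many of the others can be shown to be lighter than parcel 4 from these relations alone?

11

The elements the relations force below parcel 4 are parcel 1, parcel 13, parcel 11, parcel 6, parcel 7, parcel 3, parcel 14, parcel 9, parcel 19, parcel 15, parcel 5 — no chain reaches any other.
That is 11.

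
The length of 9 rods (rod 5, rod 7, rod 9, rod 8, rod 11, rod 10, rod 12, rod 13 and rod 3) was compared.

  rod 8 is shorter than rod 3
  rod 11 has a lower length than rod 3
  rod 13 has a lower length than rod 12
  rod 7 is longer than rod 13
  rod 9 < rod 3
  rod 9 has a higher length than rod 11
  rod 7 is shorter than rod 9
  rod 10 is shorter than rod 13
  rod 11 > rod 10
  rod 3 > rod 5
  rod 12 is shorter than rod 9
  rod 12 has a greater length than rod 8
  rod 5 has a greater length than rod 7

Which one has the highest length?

Chaining downward from rod 3: directly below it, rod 8, rod 5, rod 11, rod 9; then rod 10, rod 7, rod 12; then rod 13.
That covers every other element, and nothing is given above rod 3, so rod 3 is the highest length.

rod 3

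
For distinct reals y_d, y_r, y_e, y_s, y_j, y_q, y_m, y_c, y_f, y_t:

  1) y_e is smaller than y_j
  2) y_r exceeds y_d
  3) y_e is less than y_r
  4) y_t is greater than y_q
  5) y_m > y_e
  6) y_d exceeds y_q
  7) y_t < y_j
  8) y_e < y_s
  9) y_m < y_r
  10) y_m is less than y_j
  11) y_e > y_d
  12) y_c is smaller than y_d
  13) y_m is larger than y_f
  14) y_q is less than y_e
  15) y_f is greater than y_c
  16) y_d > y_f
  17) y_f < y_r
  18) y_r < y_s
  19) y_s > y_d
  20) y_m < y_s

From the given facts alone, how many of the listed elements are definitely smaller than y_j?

7

Directly below y_j: y_e, y_m, y_t.
One step further: y_q, y_f, y_d (6 so far).
One step further: y_c (7 so far).
No other element is forced below y_j by the given relations, so the count is 7.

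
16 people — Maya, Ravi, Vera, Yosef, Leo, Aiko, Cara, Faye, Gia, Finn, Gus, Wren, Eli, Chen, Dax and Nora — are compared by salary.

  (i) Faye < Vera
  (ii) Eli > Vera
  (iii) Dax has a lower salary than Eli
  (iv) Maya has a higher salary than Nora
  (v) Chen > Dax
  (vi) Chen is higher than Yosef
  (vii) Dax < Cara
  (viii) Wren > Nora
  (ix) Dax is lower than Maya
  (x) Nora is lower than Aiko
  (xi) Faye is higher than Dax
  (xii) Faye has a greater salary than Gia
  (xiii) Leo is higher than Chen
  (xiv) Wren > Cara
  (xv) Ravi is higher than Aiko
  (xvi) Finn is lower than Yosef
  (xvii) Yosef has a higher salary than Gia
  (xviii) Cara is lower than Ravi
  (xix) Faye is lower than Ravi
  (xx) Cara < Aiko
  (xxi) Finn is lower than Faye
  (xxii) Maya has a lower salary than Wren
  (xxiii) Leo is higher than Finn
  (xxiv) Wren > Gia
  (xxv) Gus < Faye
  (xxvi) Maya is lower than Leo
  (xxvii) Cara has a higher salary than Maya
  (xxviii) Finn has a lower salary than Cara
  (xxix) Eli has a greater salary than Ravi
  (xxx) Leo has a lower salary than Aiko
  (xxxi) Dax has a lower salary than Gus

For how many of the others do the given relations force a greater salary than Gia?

From Gia the given relations immediately reach Yosef, Faye, Wren.
From those, Chen, Vera, Ravi — 6 in total.
From those, Leo, Eli — 8 in total.
From those, Aiko — 9 in total.
No other element is forced above Gia by the given relations, so the count is 9.

9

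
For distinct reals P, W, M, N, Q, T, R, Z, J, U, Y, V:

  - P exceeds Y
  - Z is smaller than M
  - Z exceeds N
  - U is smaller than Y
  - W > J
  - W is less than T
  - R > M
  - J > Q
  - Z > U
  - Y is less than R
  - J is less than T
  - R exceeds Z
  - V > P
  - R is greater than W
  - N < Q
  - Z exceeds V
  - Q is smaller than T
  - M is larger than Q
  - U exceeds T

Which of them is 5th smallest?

T

The consecutive relations fix a unique order: N < Q < J < W < T < U < Y < P < V < Z < M < R.
The 5th smallest is T.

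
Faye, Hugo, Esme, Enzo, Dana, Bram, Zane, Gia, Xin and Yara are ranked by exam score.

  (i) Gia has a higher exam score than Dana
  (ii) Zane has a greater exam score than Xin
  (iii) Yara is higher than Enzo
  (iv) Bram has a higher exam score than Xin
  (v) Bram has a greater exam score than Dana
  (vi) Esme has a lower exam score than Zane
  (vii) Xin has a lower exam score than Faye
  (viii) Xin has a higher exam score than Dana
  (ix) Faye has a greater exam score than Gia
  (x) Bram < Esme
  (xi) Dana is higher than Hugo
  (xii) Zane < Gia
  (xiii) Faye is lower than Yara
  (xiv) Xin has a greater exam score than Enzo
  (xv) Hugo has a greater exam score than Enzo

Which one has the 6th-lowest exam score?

The consecutive relations fix a unique order: Enzo < Hugo < Dana < Xin < Bram < Esme < Zane < Gia < Faye < Yara.
Counting 6 from the smallest end gives Esme.

Esme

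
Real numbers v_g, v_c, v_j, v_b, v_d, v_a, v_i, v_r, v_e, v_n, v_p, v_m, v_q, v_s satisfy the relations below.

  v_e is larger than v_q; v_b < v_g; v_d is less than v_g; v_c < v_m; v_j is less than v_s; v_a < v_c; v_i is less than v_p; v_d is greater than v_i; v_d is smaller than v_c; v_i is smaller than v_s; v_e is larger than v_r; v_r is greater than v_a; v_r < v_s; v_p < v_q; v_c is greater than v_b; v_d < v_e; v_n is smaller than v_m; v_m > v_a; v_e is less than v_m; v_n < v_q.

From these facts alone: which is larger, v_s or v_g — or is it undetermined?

undetermined

Following every chain through v_s: below v_s we get v_a, v_r, v_j, v_i.
v_g is not reached, and no chain runs the other way from v_g to v_s.
So the given relations leave the order of v_s and v_g undetermined.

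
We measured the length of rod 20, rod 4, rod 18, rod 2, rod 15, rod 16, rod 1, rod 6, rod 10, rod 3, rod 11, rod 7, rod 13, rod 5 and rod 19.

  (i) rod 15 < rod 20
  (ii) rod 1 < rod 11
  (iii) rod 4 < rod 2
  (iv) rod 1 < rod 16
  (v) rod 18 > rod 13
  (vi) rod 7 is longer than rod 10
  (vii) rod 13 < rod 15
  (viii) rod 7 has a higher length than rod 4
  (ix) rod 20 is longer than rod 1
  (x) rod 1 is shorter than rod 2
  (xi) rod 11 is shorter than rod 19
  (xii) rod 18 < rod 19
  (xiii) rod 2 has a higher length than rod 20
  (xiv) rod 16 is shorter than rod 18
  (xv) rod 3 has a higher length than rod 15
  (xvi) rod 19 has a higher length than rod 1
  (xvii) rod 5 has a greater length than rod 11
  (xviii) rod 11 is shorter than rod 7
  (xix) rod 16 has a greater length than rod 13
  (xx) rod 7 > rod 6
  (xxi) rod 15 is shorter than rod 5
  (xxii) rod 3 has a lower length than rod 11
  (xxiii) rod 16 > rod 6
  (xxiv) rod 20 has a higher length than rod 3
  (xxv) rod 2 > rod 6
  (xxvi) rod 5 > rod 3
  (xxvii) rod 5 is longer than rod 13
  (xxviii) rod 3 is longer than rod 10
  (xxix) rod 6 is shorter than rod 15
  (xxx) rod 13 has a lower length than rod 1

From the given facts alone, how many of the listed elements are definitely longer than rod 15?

7

From rod 15 the given relations immediately reach rod 3, rod 20, rod 5.
From those, rod 11, rod 2 — 5 in total.
From those, rod 7, rod 19 — 7 in total.
No other element is forced above rod 15 by the given relations, so the count is 7.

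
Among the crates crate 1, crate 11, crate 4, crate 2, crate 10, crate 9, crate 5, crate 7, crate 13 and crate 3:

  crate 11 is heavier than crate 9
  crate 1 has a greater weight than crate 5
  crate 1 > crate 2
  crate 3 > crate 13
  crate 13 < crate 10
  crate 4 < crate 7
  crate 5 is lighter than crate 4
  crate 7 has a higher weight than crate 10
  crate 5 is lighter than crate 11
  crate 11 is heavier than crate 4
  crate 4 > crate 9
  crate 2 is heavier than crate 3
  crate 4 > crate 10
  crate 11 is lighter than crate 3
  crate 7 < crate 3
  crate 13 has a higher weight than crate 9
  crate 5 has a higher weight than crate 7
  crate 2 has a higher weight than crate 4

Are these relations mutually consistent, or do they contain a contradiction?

inconsistent

We have crate 5 < crate 4 stated directly, yet also crate 4 < crate 7 < crate 5 by chaining the others — so crate 4 < crate 5. Contradiction.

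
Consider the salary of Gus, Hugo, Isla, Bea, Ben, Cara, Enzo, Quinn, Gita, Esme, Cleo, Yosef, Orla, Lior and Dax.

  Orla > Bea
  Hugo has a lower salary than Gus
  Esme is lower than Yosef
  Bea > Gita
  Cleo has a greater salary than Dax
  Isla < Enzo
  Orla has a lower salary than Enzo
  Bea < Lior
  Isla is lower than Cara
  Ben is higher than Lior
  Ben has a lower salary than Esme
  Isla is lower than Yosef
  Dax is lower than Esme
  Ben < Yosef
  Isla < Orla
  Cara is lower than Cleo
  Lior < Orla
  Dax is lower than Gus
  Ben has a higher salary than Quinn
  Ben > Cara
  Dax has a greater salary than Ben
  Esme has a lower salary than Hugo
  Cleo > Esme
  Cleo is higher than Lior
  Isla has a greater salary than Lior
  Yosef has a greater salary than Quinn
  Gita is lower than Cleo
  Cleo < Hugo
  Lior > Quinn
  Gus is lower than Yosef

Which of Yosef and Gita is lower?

Chaining the given relations: Gita < Bea < Lior < Isla < Cara < Ben < Dax < Esme < Cleo < Hugo < Gus < Yosef.
So Gita < Yosef; Gita is the lower of the two.

Gita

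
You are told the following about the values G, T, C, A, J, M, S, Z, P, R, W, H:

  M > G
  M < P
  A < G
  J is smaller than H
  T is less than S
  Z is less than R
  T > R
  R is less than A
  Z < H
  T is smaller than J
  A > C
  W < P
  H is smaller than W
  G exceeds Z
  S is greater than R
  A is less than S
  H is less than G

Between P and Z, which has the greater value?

P

Z < R < T < J < H < G < M < P, by transitivity through R, T, J, H, G, M.
So Z < P; P is the larger of the two.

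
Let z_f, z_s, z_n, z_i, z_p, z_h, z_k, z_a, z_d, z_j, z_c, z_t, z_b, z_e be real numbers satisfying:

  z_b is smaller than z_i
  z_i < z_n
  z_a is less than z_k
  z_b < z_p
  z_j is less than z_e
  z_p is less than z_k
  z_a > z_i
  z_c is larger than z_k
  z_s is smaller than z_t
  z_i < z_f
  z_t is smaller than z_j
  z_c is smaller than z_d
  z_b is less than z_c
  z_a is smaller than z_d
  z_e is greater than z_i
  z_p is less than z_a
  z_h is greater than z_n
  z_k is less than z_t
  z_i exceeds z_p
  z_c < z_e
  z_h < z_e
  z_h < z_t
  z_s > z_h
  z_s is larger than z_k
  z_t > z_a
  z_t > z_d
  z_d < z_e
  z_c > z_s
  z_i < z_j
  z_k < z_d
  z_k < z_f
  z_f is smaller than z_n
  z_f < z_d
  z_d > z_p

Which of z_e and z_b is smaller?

z_b

z_b < z_p and z_p < z_i give z_b < z_i.
Then z_i < z_a extends the chain to z_a.
With z_a < z_k: z_b < z_p < z_i < z_a < z_k.
With z_k < z_f: z_b < z_p < z_i < z_a < z_k < z_f.
With z_f < z_n: z_b < z_p < z_i < z_a < z_k < z_f < z_n.
Then z_n < z_h extends the chain to z_h.
Then z_h < z_s extends the chain to z_s.
Then z_s < z_c extends the chain to z_c.
With z_c < z_d: z_b < z_p < z_i < z_a < z_k < z_f < z_n < z_h < z_s < z_c < z_d.
With z_d < z_t: z_b < z_p < z_i < z_a < z_k < z_f < z_n < z_h < z_s < z_c < z_d < z_t.
Then z_t < z_j extends the chain to z_j.
Then z_j < z_e extends the chain to z_e.
So z_b < z_e; z_b is the smaller of the two.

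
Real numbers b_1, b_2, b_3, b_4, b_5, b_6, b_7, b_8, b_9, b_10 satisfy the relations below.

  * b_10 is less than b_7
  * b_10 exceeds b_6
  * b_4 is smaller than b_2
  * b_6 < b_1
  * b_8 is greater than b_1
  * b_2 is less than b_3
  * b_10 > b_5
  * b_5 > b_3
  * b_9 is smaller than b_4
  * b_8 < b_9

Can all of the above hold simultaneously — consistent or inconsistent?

The single ordering b_6 < b_1 < b_8 < b_9 < b_4 < b_2 < b_3 < b_5 < b_10 < b_7 satisfies every listed relation, so no contradiction arises.

consistent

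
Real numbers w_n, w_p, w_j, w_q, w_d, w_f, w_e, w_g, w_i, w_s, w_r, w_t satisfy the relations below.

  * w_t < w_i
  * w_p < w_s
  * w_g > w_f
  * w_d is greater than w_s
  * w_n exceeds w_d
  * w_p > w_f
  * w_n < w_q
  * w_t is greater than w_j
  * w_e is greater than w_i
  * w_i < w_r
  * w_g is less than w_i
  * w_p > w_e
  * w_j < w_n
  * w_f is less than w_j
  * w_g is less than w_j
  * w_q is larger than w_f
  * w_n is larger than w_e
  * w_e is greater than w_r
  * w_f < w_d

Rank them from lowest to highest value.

w_f < w_g < w_j < w_t < w_i < w_r < w_e < w_p < w_s < w_d < w_n < w_q

Nothing is placed below w_f, so it is least; from there w_f < w_g; w_g < w_j; w_j < w_t; w_t < w_i; w_i < w_r; w_r < w_e; w_e < w_p; w_p < w_s; w_s < w_d; w_d < w_n; w_n < w_q, each given directly.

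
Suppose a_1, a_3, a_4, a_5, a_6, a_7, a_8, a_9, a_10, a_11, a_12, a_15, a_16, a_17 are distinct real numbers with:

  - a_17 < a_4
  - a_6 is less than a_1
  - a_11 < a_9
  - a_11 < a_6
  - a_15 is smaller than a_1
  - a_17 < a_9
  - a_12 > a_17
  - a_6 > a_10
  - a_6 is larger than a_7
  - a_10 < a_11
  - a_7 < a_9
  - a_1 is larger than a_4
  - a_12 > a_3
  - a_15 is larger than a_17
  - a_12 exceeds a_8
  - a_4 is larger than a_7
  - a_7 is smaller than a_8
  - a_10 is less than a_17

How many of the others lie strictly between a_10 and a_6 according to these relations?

1

Chaining upward from a_10 reaches: a_17, a_12, a_11, a_9, a_15, a_4, a_1.
Chaining downward from a_6 reaches: a_7, a_11.
Strictly between a_10 and a_6 are those in both lists: a_11 — 1 element.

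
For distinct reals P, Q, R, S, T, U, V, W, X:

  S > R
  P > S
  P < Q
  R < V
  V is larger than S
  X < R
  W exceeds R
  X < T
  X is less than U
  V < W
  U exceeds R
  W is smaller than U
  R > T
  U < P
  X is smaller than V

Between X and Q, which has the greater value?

Q

Following the relations from X: X < T < R < S < V < W < U < P < Q.
So X < Q; Q is the larger of the two.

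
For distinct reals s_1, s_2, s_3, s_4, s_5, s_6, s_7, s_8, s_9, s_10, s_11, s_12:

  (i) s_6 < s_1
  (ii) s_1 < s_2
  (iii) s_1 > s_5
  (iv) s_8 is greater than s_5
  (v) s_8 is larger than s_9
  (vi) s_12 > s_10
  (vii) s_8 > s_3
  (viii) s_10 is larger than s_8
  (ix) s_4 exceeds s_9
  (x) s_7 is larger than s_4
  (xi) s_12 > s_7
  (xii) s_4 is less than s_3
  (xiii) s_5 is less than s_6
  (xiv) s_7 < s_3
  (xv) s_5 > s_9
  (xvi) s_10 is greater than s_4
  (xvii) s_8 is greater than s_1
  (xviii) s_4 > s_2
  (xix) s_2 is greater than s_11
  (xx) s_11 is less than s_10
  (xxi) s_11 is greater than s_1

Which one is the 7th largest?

Piecing the relations together gives one ordering: s_9 < s_5 < s_6 < s_1 < s_11 < s_2 < s_4 < s_7 < s_3 < s_8 < s_10 < s_12.
The 7th largest is s_2.

s_2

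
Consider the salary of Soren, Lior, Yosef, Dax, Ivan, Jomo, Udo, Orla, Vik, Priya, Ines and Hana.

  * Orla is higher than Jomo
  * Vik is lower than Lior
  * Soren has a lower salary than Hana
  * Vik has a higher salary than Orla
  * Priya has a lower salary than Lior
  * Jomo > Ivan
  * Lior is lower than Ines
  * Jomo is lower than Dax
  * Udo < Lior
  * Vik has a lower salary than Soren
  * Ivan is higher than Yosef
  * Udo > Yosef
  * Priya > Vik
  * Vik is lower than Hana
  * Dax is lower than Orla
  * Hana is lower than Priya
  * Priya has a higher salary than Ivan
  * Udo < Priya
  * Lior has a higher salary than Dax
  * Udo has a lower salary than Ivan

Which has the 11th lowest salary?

Lior

The consecutive relations fix a unique order: Yosef < Udo < Ivan < Jomo < Dax < Orla < Vik < Soren < Hana < Priya < Lior < Ines.
The 11th smallest is Lior.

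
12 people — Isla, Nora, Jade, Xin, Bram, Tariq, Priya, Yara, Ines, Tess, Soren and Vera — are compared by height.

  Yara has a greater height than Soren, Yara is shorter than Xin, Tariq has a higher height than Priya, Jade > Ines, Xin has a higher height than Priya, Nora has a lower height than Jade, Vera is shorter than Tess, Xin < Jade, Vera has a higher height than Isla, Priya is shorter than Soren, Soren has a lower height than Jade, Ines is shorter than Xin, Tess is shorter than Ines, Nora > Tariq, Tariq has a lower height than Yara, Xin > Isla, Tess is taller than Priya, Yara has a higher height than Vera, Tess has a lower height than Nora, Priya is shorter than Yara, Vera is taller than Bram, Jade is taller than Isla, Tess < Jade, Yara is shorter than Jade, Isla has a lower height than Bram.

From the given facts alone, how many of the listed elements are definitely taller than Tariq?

4

From Tariq the given relations immediately reach Nora, Yara.
From those, Xin, Jade — 4 in total.
Nothing else is reachable above Tariq; 4 in all.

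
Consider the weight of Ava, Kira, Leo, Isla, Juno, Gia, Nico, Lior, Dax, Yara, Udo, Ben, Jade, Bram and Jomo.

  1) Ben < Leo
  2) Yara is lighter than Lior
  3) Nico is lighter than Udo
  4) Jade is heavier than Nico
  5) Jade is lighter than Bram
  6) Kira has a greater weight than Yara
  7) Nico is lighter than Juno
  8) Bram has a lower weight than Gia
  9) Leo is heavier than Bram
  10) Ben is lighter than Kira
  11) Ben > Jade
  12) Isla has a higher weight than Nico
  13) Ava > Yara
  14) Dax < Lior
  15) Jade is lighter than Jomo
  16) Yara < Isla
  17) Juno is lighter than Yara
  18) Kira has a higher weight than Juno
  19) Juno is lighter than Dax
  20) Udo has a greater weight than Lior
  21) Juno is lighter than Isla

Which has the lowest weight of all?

Nico

Chaining upward from Nico: directly above it, Jade, Juno, Isla, Udo; then Ben, Yara, Bram, Kira, Dax, Jomo; then Ava, Leo, Gia, Lior.
That covers every other element, and nothing is given below Nico, so Nico is the lowest weight.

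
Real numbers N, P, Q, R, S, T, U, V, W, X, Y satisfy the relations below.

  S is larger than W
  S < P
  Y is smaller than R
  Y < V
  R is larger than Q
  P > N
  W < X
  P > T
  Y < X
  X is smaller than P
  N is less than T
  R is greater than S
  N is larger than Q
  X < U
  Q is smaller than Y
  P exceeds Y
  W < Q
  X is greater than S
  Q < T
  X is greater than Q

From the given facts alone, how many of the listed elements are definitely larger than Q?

The elements the relations force above Q are N, Y, V, X, U, R, T, P — no chain reaches any other.
That is 8.

8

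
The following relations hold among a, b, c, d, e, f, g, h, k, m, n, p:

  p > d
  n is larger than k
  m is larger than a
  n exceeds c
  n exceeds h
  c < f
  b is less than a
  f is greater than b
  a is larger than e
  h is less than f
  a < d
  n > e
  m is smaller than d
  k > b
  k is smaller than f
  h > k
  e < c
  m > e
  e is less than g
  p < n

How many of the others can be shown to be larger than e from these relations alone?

The elements the relations force above e are g, a, m, d, c, f, p, n — no chain reaches any other.
That is 8.

8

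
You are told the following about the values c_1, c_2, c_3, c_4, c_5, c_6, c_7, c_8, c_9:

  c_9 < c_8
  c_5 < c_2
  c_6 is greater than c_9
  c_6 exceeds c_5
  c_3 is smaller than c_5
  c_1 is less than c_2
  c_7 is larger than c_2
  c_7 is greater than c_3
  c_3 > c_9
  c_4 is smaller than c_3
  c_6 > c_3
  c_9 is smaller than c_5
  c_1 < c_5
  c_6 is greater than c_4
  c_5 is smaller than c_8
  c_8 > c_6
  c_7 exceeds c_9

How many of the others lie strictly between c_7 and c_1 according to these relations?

2

The relations place c_1 below c_7. An element lies strictly between them when it is forced above c_1 and also forced below c_7.
Above c_1: {c_5, c_2, c_6, c_8}. Below c_7: {c_9, c_4, c_3, c_5, c_2}.
Intersection: {c_5, c_2} — 2.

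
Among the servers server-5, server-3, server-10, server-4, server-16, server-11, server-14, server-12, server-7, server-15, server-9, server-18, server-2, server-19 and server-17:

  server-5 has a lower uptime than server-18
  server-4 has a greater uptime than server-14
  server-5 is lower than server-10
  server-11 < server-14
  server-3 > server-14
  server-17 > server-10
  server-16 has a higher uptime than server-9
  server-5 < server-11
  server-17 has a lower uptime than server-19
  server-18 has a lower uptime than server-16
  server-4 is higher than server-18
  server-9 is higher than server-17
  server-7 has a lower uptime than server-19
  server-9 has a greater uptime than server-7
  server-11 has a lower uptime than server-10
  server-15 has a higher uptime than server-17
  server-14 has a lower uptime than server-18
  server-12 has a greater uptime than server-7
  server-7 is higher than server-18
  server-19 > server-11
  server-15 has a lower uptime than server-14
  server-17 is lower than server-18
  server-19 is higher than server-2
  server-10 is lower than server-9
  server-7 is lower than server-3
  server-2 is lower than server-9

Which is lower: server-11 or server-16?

server-11 < server-10 and server-10 < server-17 give server-11 < server-17.
With server-17 < server-15: server-11 < server-10 < server-17 < server-15.
With server-15 < server-14: server-11 < server-10 < server-17 < server-15 < server-14.
Then server-14 < server-18 extends the chain to server-18.
Then server-18 < server-7 extends the chain to server-7.
With server-7 < server-9: server-11 < server-10 < server-17 < server-15 < server-14 < server-18 < server-7 < server-9.
Then server-9 < server-16 extends the chain to server-16.
So server-11 < server-16; server-11 is the lower of the two.

server-11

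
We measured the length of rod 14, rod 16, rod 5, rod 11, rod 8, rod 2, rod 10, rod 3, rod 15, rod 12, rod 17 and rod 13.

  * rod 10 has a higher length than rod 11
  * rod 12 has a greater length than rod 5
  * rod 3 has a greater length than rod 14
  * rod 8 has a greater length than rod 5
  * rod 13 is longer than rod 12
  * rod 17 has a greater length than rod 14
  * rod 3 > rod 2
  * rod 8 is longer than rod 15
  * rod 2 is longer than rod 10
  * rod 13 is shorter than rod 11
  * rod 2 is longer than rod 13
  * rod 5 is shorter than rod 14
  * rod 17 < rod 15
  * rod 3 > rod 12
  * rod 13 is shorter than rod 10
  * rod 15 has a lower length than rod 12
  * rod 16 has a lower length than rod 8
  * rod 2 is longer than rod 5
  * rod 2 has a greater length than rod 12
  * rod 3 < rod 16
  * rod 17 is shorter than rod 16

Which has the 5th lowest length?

The consecutive relations fix a unique order: rod 5 < rod 14 < rod 17 < rod 15 < rod 12 < rod 13 < rod 11 < rod 10 < rod 2 < rod 3 < rod 16 < rod 8.
The 5th smallest is rod 12.

rod 12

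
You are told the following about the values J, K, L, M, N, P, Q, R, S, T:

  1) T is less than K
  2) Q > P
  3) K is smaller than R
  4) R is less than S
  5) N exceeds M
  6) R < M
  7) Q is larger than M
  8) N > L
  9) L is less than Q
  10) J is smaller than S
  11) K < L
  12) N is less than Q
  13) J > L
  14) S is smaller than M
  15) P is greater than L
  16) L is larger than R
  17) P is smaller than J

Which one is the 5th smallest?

P

Piecing the relations together gives one ordering: T < K < R < L < P < J < S < M < N < Q.
The 5th smallest is P.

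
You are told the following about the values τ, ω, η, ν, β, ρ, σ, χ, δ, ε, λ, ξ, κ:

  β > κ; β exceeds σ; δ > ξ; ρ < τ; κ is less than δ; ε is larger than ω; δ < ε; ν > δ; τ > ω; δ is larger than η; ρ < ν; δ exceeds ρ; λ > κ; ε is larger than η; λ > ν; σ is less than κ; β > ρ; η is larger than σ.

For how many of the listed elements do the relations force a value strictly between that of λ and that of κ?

2

Chaining upward from κ reaches: β, δ, ν, ε.
Chaining downward from λ reaches: ρ, σ, ξ, η, δ, ν.
Strictly between κ and λ are those in both lists: δ, ν — 2 elements.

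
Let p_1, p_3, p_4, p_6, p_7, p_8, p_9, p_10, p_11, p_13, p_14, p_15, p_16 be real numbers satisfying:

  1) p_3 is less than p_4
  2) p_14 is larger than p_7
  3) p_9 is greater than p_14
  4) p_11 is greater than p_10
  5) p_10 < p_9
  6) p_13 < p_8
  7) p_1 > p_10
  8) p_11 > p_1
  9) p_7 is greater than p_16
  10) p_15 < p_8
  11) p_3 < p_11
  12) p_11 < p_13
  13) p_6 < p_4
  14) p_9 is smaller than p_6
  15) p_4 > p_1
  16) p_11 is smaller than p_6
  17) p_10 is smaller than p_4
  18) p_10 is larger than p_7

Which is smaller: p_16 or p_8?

The relevant relations are p_16 < p_7; p_7 < p_10; p_10 < p_1; p_1 < p_11; p_11 < p_13; p_13 < p_8.
Chaining these gives p_16 < p_7 < p_10 < p_1 < p_11 < p_13 < p_8.
So p_16 < p_8; p_16 is the smaller of the two.

p_16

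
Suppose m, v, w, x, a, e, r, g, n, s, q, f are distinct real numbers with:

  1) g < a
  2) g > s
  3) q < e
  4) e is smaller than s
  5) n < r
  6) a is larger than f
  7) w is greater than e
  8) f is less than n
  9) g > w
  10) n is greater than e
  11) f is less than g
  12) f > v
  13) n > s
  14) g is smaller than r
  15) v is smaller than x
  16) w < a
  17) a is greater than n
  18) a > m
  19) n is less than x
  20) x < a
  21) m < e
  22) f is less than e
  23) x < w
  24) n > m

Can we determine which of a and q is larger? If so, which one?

q < e and e < s give q < s.
Then s < n extends the chain to n.
With n < x: q < e < s < n < x.
With x < w: q < e < s < n < x < w.
Then w < g extends the chain to g.
Then g < a extends the chain to a.
So a is larger.

a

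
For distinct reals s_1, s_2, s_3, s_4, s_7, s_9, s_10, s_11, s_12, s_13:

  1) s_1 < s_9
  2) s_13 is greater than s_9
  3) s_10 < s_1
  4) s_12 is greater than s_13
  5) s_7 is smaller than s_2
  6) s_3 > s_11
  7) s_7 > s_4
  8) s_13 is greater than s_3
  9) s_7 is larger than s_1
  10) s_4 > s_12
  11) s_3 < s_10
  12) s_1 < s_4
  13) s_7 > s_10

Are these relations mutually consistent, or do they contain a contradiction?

Every relation is compatible with s_11 < s_3 < s_10 < s_1 < s_9 < s_13 < s_12 < s_4 < s_7 < s_2; the set is consistent.

consistent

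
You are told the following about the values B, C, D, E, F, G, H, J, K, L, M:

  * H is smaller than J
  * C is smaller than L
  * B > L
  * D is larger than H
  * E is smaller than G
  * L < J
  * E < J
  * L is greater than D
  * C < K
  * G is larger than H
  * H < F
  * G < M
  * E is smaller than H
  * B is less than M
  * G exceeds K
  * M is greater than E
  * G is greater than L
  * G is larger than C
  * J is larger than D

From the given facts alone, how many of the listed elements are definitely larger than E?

8

From E the given relations immediately reach H, J, G, M.
From those, D, F — 6 in total.
From those, L — 7 in total.
From those, B — 8 in total.
No other element is forced above E by the given relations, so the count is 8.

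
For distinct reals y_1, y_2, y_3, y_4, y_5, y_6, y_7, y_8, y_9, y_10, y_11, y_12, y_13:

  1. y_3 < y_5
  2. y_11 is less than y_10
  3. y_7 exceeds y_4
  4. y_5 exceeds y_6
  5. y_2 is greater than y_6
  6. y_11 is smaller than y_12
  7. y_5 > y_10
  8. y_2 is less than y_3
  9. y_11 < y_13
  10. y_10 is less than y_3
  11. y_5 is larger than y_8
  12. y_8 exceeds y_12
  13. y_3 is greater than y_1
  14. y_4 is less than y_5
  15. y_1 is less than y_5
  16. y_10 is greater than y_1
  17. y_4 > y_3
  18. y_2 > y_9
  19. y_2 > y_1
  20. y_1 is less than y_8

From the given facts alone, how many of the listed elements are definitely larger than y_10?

From y_10 the given relations immediately reach y_3, y_5.
From those, y_4 — 3 in total.
From those, y_7 — 4 in total.
Nothing else is reachable above y_10; 4 in all.

4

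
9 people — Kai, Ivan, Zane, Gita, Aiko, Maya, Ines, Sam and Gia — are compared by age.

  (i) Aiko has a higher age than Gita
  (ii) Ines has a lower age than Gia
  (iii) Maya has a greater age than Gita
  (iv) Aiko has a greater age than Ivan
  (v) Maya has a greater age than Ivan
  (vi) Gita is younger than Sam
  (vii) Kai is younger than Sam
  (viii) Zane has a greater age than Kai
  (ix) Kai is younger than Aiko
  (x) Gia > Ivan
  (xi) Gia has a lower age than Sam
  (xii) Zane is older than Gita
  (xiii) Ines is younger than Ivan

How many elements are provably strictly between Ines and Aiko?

1

The relations place Ines below Aiko. An element lies strictly between them when it is forced above Ines and also forced below Aiko.
Above Ines: {Ivan, Gia, Maya, Sam}. Below Aiko: {Ivan, Gita, Kai}.
Intersection: {Ivan} — 1.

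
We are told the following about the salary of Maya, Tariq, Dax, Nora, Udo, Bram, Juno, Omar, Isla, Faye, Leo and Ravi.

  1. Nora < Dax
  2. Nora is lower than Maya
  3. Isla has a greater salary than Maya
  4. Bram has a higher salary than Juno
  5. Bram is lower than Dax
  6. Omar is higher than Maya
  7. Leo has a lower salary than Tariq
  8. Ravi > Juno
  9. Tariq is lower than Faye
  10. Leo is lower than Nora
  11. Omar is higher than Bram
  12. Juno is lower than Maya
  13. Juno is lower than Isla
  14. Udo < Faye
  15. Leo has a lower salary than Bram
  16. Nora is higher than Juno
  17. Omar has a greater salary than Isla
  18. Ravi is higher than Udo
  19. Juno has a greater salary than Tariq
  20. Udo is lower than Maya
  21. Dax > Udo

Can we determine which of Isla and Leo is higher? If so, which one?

Chaining the given relations: Leo < Tariq < Juno < Nora < Maya < Isla.
So Isla is higher.

Isla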